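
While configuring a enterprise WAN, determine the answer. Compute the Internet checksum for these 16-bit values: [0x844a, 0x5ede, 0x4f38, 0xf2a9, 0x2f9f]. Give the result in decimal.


Given words: [0x844a, 0x5ede, 0x4f38, 0xf2a9, 0x2f9f]
Step 1: Sum all words
Raw sum = 33866 + 24286 + 20280 + 62121 + 12191 = 152744
Step 2: Fold carry: (21672 + 2) = 21674
One's complement = ~21674 & 0xFFFF = 43861

43861


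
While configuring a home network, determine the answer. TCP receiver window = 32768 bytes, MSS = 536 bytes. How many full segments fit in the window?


Given: RWND = 32768 bytes, MSS = 536 bytes
Full segments = floor(RWND / MSS)
Full segments = floor(32768 / 536)
Full segments = floor(61.1343) = 61

61


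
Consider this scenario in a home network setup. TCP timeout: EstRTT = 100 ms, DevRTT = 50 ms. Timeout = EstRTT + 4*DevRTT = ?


Given: EstRTT = 100 ms, DevRTT = 50 ms
Timeout = EstRTT + 4 * DevRTT
4 * DevRTT = 4 * 50 = 200
Timeout = 100 + 200 = 300 ms

300


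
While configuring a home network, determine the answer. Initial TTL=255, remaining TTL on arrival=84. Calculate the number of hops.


Given: initial TTL = 255, received TTL = 84
Hops = initial TTL - received TTL
Hops = 255 - 84 = 171

171


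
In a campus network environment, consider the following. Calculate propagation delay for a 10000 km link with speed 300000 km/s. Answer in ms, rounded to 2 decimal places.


Given: distance = 10000 km, speed = 300000 km/s
Delay = distance / speed = 10000 / 300000 seconds
Delay in ms = 10000 * 1000 / 300000
Delay = 33.3333 ms
Rounded to 2 dp = 33.33 ms

33.33


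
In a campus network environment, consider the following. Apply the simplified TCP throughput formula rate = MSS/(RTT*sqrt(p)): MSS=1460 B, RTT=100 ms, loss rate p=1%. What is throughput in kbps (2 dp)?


Given: MSS = 1460 bytes, RTT = 100 ms, loss = 1%
RTT in seconds = 100 / 1000 = 0.1
Loss rate = 1% = 0.01
sqrt(loss) = sqrt(0.01) = 0.1
Throughput (bytes/s) = 1460 / (0.1 * 0.1) = 146000.0000
Throughput (kbps) = 146000.0000 * 8 / 1000 = 1168.000000 -> 1168.00 kbps (2 dp)

1168.00


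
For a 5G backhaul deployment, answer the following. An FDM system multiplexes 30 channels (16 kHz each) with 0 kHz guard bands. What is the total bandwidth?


Given: 30 channels, 16 kHz each, guard = 0 kHz
Channel bandwidth = 30 * 16 = 480 kHz
Guard bands = 29 gaps * 0 kHz = 0 kHz
Total = 480 + 0 = 480 kHz

480


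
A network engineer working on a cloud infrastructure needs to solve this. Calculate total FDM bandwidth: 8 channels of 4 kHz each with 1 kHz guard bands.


Given: 8 channels, 4 kHz each, guard = 1 kHz
Channel bandwidth = 8 * 4 = 32 kHz
Guard bands = 7 gaps * 1 kHz = 7 kHz
Total = 32 + 7 = 39 kHz

39


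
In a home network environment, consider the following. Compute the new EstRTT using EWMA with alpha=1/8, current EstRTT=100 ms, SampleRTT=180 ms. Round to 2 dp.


Given: EstRTT = 100 ms, SampleRTT = 180 ms, alpha = 1/8
New EstRTT = (1 - alpha) * EstRTT + alpha * SampleRTT
(7/8) * 100 = 87.5
(1/8) * 180 = 22.5
New EstRTT = 87.5 + 22.5 = 110 ms -> 110.00 ms (2 dp)

110.00


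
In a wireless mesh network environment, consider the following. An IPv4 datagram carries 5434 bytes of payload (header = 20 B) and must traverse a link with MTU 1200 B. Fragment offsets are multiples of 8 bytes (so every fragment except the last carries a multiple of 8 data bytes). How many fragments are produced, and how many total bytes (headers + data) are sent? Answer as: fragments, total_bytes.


Max data per non-final fragment = floor((MTU - header)/8)*8 = floor((1200 - 20)/8)*8 = floor(1180/8)*8 = 1176 B
Final fragment needs no 8-byte alignment: it can carry up to MTU - header = 1180 B
Non-final fragments needed = ceil((payload - 1180) / 1176) = ceil(4254/1176) = ceil(3.6173) = 4
Number of fragments = 4 + 1 = 5
Fragment sizes (data): 4 * 1176 B + 730 B (last, 730 <= 1180 OK)
Total bytes sent = payload + n_frags * header = 5434 + 5*20 = 5434 + 100 = 5534 B

5, 5534


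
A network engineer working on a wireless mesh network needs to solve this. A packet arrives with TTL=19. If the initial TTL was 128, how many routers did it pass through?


Given: initial TTL = 128, received TTL = 19
Hops = initial TTL - received TTL
Hops = 128 - 19 = 109

109


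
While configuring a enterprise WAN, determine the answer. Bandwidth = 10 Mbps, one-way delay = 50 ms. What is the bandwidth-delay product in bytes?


Given: bandwidth = 10 Mbps, delay = 50 ms
BDP in bits = 10 * 10^6 * 50 / 1000
BDP in bits = 500000
BDP in bytes = 500000 / 8 = 62500

62500


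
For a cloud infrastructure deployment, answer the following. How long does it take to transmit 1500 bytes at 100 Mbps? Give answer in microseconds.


Given: packet = 1500 bytes, bandwidth = 100 Mbps
Packet in bits = 1500 * 8 = 12000 bits
Bandwidth = 100 * 10^6 = 100000000 bps
Time = 12000 / 100000000 seconds
Time in us = 12000 * 10^6 / 100000000 = 120

120


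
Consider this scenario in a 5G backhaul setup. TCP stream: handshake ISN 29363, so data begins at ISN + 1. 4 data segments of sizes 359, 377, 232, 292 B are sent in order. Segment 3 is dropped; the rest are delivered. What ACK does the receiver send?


SYN uses sequence number 29363; first data byte = ISN + 1 = 29364.
Segment 1: SEQ = 29364, len = 359 B, covers [29364, 29722]
Segment 2: SEQ = 29723, len = 377 B, covers [29723, 30099]
Segment 3: SEQ = 30100, len = 232 B, covers [30100, 30331] [LOST]
Segment 4: SEQ = 30332, len = 292 B, covers [30332, 30623]
In-order data received: bytes [29364, 30099] (segments 1..2).
Segment 3 missing -> gap begins at byte 30100; later segments buffered out of order.
Cumulative ACK = next expected in-order byte = 29364 + 359 + 377 = 30100

30100


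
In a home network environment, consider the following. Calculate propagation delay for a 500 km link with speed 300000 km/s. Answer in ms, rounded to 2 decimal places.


Given: distance = 500 km, speed = 300000 km/s
Delay = distance / speed = 500 / 300000 seconds
Delay in ms = 500 * 1000 / 300000
Delay = 1.6667 ms
Rounded to 2 dp = 1.67 ms

1.67


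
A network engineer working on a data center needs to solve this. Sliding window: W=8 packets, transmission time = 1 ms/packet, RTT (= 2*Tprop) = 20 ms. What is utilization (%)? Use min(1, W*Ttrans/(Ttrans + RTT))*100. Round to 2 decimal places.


Given: W = 8, Ttrans = 1 ms, RTT = 20 ms (= 2 * Tprop, Tprop = 10 ms)
Cycle time = Ttrans + RTT = 1 + 20 = 21 ms (first packet sent until its ACK returns)
W * Ttrans = 8 * 1 = 8 ms of sending per cycle
W * Ttrans / (Ttrans + RTT) = 8 / 21 = 0.380952
U = min(1, 0.380952) = 0.380952
U% = 38.10%

38.10


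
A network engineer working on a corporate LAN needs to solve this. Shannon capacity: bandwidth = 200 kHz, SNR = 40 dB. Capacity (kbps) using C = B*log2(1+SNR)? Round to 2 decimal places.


Given: B = 200 kHz, SNR = 40 dB
SNR linear = 10^(40/10) = 10000
1 + SNR = 10001
log2(10001) = 13.2878566418
C = 200 * 1000 * 13.2878566418 = 2657571.3284 bps
C = 2657.571328 kbps -> 2657.57 kbps (2 dp)

2657.57


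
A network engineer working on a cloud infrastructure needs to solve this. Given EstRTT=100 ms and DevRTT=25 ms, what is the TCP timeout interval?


Given: EstRTT = 100 ms, DevRTT = 25 ms
Timeout = EstRTT + 4 * DevRTT
4 * DevRTT = 4 * 25 = 100
Timeout = 100 + 100 = 200 ms

200


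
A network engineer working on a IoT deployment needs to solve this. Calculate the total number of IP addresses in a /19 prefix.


Given: CIDR prefix /19
Host bits = 32 - 19 = 13
Total addresses = 2^13 = 8192

8192


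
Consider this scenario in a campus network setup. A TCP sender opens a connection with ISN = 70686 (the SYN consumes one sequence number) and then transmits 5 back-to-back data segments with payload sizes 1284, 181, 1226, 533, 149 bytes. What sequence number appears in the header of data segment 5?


The SYN occupies sequence number ISN = 70686, so the first data byte is ISN + 1 = 70687.
SEQ of data segment i = (ISN + 1) + sum of payload sizes of segments 1..i-1.
Segment 1: SEQ = 70687, payload = 1284 bytes
Segment 2: SEQ = 71971, payload = 181 bytes
Segment 3: SEQ = 72152, payload = 1226 bytes
Segment 4: SEQ = 73378, payload = 533 bytes
Segment 5: SEQ = 73911, payload = 149 bytes
SEQ of segment 5 = 70687 + 1284 + 181 + 1226 + 533 = 73911

73911


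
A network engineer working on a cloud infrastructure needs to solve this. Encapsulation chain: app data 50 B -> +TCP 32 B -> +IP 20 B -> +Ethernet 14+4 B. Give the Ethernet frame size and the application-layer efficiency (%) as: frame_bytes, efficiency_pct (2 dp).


TCP segment = 50 + 32 = 82 B
IP packet = 82 + 20 = 102 B
Ethernet frame = 102 + 14 + 4 = 120 B
Efficiency = app / frame = 50 / 120 = 0.416667 = 41.6667% -> 41.67% (2 dp)

120, 41.67


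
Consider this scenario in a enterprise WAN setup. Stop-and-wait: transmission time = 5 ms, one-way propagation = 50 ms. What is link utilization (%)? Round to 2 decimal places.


Given: Ttrans = 5 ms, Tprop = 50 ms
RTT = 2 * Tprop = 2 * 50 = 100 ms
U = Ttrans / (Ttrans + RTT)
U = 5 / (5 + 100)
U = 5 / 105 = 0.047619
U% = 4.76%

4.76


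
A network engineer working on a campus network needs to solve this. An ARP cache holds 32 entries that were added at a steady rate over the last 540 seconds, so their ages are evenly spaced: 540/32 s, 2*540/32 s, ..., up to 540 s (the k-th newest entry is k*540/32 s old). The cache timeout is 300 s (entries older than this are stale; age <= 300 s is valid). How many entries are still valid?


Ages are k * 540/32 s for k = 1..32 (spacing = 16.8750 s).
Entry k is valid iff k * 540/32 <= 300 iff k <= 32 * 300 / 540 = 17.7778
n_valid = floor(17.7778) = 17
(n_stale = 32 - 17 = 15)

17


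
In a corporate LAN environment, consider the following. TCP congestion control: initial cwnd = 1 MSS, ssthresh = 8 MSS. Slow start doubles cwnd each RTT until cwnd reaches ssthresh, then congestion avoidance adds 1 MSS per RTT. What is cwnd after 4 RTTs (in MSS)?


RTT 0: cwnd = 1 MSS (initial)
RTT 1: cwnd = 2 MSS (slow start, doubled)
RTT 2: cwnd = 4 MSS (slow start, doubled)
RTT 3: cwnd = 8 MSS (slow start, doubled)
RTT 4: cwnd = 9 MSS (congestion avoidance, +1)

9


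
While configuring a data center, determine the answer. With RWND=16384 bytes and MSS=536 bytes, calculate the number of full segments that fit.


Given: RWND = 16384 bytes, MSS = 536 bytes
Full segments = floor(RWND / MSS)
Full segments = floor(16384 / 536)
Full segments = floor(30.5672) = 30

30


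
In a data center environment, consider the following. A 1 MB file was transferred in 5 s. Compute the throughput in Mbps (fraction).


Given: file = 1 MB, time = 5 s
File in Mb = 1 * 8 = 8 Mb
Throughput = 8 / 5 Mbps
Throughput = 8/5 Mbps

8/5


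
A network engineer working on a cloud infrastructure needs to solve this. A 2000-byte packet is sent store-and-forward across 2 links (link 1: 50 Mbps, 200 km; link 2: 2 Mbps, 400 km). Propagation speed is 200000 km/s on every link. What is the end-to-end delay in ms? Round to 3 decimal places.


Packet = 2000 bytes = 16000 bits. Store-and-forward: sum (t_trans + t_prop) per link.
Link 1: t_trans = 16000/(50*10^6) s = 0.3200 ms; t_prop = 200/200000 s = 1.0000 ms; subtotal = 1.3200 ms
Link 2: t_trans = 16000/(2*10^6) s = 8.0000 ms; t_prop = 400/200000 s = 2.0000 ms; subtotal = 10.0000 ms
End-to-end = 1.3200 + 10.0000 = 11.3200 ms -> 11.320 ms (3 dp)

11.320


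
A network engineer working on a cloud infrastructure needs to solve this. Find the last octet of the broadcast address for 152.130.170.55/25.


Given: IP = 152.130.170.55, prefix = /25
Host bits = 32 - 25 = 7
Network last octet = 55 AND mask = 0
Host part size = 2^7 - 1 = 127
Broadcast last octet = 0 OR 127 = 127

127


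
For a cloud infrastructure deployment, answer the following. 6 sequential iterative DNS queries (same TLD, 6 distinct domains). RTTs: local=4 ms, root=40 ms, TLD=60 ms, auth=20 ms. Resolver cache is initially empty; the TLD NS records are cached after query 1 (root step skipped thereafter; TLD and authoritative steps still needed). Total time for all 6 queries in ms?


Lookup 1 (cold cache): local + root + TLD + auth = 4 + 40 + 60 + 20 = 124 ms
Lookups 2..6 (TLD NS cached -> skip root; new domain -> still ask TLD and auth): local + TLD + auth = 4 + 60 + 20 = 84 ms each
Remaining 5 lookups: 5 * 84 = 420 ms
Total = 124 + 420 = 544 ms

544


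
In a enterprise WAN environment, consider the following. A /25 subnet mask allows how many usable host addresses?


Given: subnet mask /25
Host bits = 32 - 25 = 7
Total addresses = 2^7 = 128
Usable hosts = 128 - 2 (network + broadcast) = 126

126


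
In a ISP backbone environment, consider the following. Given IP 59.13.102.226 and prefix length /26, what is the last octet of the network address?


Given: IP = 59.13.102.226, prefix = /26
Subnet mask = 255.255.255.192
Last octet of IP: 226
Last octet of mask: 192
Network last octet = 226 AND 192 = 192

192


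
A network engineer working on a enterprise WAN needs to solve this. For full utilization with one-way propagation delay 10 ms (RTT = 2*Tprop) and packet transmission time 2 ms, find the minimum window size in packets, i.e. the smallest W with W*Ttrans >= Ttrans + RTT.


Given: Ttrans = 2 ms, RTT = 20 ms (= 2 * Tprop, Tprop = 10 ms)
Time until first ACK returns = Ttrans + RTT = 2 + 20 = 22 ms
Need W * Ttrans >= Ttrans + RTT  ->  W >= (Ttrans + RTT) / Ttrans
(Ttrans + RTT) / Ttrans = 22 / 2 = 11
W_min = ceil(11) = 11

11


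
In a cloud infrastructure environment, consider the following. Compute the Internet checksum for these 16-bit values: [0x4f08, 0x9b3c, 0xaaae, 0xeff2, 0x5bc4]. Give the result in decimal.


Given words: [0x4f08, 0x9b3c, 0xaaae, 0xeff2, 0x5bc4]
Step 1: Sum all words
Raw sum = 20232 + 39740 + 43694 + 61426 + 23492 = 188584
Step 2: Fold carry: (57512 + 2) = 57514
One's complement = ~57514 & 0xFFFF = 8021

8021


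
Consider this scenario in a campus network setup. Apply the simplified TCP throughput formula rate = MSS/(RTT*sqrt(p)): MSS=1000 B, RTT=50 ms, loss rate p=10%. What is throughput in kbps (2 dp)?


Given: MSS = 1000 bytes, RTT = 50 ms, loss = 10%
RTT in seconds = 50 / 1000 = 0.05
Loss rate = 10% = 0.1
sqrt(loss) = sqrt(0.1) = 0.316227766017
Throughput (bytes/s) = 1000 / (0.05 * 0.316227766017) = 63245.5532
Throughput (kbps) = 63245.5532 * 8 / 1000 = 505.964426 -> 505.96 kbps (2 dp)

505.96


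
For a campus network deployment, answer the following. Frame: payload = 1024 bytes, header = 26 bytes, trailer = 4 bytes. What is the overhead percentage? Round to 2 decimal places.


Given: payload = 1024 B, header = 26 B, trailer = 4 B
Overhead bytes = header + trailer = 26 + 4 = 30
Total frame = payload + overhead = 1024 + 30 = 1054
Overhead % = 30 / 1054 * 100 = 2.8463% -> 2.85% (2 dp)

2.85


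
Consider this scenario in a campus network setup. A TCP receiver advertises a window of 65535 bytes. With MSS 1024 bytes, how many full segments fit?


Given: RWND = 65535 bytes, MSS = 1024 bytes
Full segments = floor(RWND / MSS)
Full segments = floor(65535 / 1024)
Full segments = floor(63.999) = 63

63


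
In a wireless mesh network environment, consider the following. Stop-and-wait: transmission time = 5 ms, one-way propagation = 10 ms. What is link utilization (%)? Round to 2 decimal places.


Given: Ttrans = 5 ms, Tprop = 10 ms
RTT = 2 * Tprop = 2 * 10 = 20 ms
U = Ttrans / (Ttrans + RTT)
U = 5 / (5 + 20)
U = 5 / 25 = 0.2
U% = 20.00%

20.00


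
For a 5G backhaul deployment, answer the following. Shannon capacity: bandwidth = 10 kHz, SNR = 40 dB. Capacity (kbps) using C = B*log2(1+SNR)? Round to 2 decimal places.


Given: B = 10 kHz, SNR = 40 dB
SNR linear = 10^(40/10) = 10000
1 + SNR = 10001
log2(10001) = 13.2878566418
C = 10 * 1000 * 13.2878566418 = 132878.5664 bps
C = 132.878566 kbps -> 132.88 kbps (2 dp)

132.88


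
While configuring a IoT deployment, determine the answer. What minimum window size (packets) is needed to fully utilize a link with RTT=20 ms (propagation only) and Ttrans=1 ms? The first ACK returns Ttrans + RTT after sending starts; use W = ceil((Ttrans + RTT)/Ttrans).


Given: Ttrans = 1 ms, RTT = 20 ms (= 2 * Tprop, Tprop = 10 ms)
Time until first ACK returns = Ttrans + RTT = 1 + 20 = 21 ms
Need W * Ttrans >= Ttrans + RTT  ->  W >= (Ttrans + RTT) / Ttrans
(Ttrans + RTT) / Ttrans = 21 / 1 = 21
W_min = ceil(21) = 21

21


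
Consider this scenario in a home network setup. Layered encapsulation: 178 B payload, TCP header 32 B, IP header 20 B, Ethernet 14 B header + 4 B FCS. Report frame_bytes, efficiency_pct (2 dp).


TCP segment = 178 + 32 = 210 B
IP packet = 210 + 20 = 230 B
Ethernet frame = 230 + 14 + 4 = 248 B
Efficiency = app / frame = 178 / 248 = 0.717742 = 71.7742% -> 71.77% (2 dp)

248, 71.77


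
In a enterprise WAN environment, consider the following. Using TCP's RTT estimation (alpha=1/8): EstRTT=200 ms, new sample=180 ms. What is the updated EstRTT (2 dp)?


Given: EstRTT = 200 ms, SampleRTT = 180 ms, alpha = 1/8
New EstRTT = (1 - alpha) * EstRTT + alpha * SampleRTT
(7/8) * 200 = 175
(1/8) * 180 = 22.5
New EstRTT = 175 + 22.5 = 197.5 ms -> 197.50 ms (2 dp)

197.50


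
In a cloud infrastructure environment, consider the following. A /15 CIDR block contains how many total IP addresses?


Given: CIDR prefix /15
Host bits = 32 - 15 = 17
Total addresses = 2^17 = 131072

131072


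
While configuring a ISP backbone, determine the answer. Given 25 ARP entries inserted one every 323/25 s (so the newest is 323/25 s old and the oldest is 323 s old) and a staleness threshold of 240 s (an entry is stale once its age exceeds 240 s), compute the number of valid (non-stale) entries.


Ages are k * 323/25 s for k = 1..25 (spacing = 12.9200 s).
Entry k is valid iff k * 323/25 <= 240 iff k <= 25 * 240 / 323 = 18.5759
n_valid = floor(18.5759) = 18
(n_stale = 25 - 18 = 7)

18


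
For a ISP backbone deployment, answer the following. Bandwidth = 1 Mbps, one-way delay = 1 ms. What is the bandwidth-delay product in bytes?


Given: bandwidth = 1 Mbps, delay = 1 ms
BDP in bits = 1 * 10^6 * 1 / 1000
BDP in bits = 1000
BDP in bytes = 1000 / 8 = 125

125


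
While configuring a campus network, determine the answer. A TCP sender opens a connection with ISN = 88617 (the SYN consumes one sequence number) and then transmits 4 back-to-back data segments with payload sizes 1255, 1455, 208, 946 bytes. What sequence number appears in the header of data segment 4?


The SYN occupies sequence number ISN = 88617, so the first data byte is ISN + 1 = 88618.
SEQ of data segment i = (ISN + 1) + sum of payload sizes of segments 1..i-1.
Segment 1: SEQ = 88618, payload = 1255 bytes
Segment 2: SEQ = 89873, payload = 1455 bytes
Segment 3: SEQ = 91328, payload = 208 bytes
Segment 4: SEQ = 91536, payload = 946 bytes
SEQ of segment 4 = 88618 + 1255 + 1455 + 208 = 91536

91536


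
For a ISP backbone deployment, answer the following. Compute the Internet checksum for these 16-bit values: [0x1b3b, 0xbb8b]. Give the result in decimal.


Given words: [0x1b3b, 0xbb8b]
Step 1: Sum all words
Raw sum = 6971 + 48011 = 54982
One's complement = ~54982 & 0xFFFF = 10553

10553


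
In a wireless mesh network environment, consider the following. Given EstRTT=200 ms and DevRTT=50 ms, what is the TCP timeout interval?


Given: EstRTT = 200 ms, DevRTT = 50 ms
Timeout = EstRTT + 4 * DevRTT
4 * DevRTT = 4 * 50 = 200
Timeout = 200 + 200 = 400 ms

400


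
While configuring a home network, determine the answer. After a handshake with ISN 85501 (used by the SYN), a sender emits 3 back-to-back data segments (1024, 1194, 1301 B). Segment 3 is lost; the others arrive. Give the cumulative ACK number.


SYN uses sequence number 85501; first data byte = ISN + 1 = 85502.
Segment 1: SEQ = 85502, len = 1024 B, covers [85502, 86525]
Segment 2: SEQ = 86526, len = 1194 B, covers [86526, 87719]
Segment 3: SEQ = 87720, len = 1301 B, covers [87720, 89020] [LOST]
In-order data received: bytes [85502, 87719] (segments 1..2).
Segment 3 missing -> gap begins at byte 87720.
Cumulative ACK = next expected in-order byte = 85502 + 1024 + 1194 = 87720

87720


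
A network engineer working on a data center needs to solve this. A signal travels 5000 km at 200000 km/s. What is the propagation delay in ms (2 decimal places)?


Given: distance = 5000 km, speed = 200000 km/s
Delay = distance / speed = 5000 / 200000 seconds
Delay in ms = 5000 * 1000 / 200000
Delay = 25.0000 ms
Rounded to 2 dp = 25.00 ms

25.00


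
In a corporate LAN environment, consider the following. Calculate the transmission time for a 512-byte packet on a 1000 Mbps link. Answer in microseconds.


Given: packet = 512 bytes, bandwidth = 1000 Mbps
Packet in bits = 512 * 8 = 4096 bits
Bandwidth = 1000 * 10^6 = 1000000000 bps
Time = 4096 / 1000000000 seconds
Time in us = 4096 * 10^6 / 1000000000 = 4.096

4.096


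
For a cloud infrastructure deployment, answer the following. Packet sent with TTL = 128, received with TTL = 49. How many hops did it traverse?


Given: initial TTL = 128, received TTL = 49
Hops = initial TTL - received TTL
Hops = 128 - 49 = 79

79


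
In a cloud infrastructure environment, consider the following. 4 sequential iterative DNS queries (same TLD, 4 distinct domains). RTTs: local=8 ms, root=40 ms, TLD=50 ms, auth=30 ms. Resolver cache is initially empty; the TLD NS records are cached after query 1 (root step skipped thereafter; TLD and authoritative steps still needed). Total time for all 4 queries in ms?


Lookup 1 (cold cache): local + root + TLD + auth = 8 + 40 + 50 + 30 = 128 ms
Lookups 2..4 (TLD NS cached -> skip root; new domain -> still ask TLD and auth): local + TLD + auth = 8 + 50 + 30 = 88 ms each
Remaining 3 lookups: 3 * 88 = 264 ms
Total = 128 + 264 = 392 ms

392


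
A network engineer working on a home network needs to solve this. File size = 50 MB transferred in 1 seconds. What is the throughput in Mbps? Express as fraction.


Given: file = 50 MB, time = 1 s
File in Mb = 50 * 8 = 400 Mb
Throughput = 400 / 1 Mbps
Throughput = 400 Mbps

400


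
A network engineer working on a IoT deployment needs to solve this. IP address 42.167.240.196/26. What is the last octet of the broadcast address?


Given: IP = 42.167.240.196, prefix = /26
Host bits = 32 - 26 = 6
Network last octet = 196 AND mask = 192
Host part size = 2^6 - 1 = 63
Broadcast last octet = 192 OR 63 = 255

255


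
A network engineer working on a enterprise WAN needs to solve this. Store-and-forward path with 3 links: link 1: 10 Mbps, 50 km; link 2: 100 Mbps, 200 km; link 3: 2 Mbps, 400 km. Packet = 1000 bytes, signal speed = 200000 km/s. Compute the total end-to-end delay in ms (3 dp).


Packet = 1000 bytes = 8000 bits. Store-and-forward: sum (t_trans + t_prop) per link.
Link 1: t_trans = 8000/(10*10^6) s = 0.8000 ms; t_prop = 50/200000 s = 0.2500 ms; subtotal = 1.0500 ms
Link 2: t_trans = 8000/(100*10^6) s = 0.0800 ms; t_prop = 200/200000 s = 1.0000 ms; subtotal = 1.0800 ms
Link 3: t_trans = 8000/(2*10^6) s = 4.0000 ms; t_prop = 400/200000 s = 2.0000 ms; subtotal = 6.0000 ms
End-to-end = 1.0500 + 1.0800 + 6.0000 = 8.1300 ms -> 8.130 ms (3 dp)

8.130


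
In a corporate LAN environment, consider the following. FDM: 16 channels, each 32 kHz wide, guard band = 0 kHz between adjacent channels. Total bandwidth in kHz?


Given: 16 channels, 32 kHz each, guard = 0 kHz
Channel bandwidth = 16 * 32 = 512 kHz
Guard bands = 15 gaps * 0 kHz = 0 kHz
Total = 512 + 0 = 512 kHz

512


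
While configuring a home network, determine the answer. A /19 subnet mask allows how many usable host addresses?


Given: subnet mask /19
Host bits = 32 - 19 = 13
Total addresses = 2^13 = 8192
Usable hosts = 8192 - 2 (network + broadcast) = 8190

8190


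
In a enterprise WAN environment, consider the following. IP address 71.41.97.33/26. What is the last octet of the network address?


Given: IP = 71.41.97.33, prefix = /26
Subnet mask = 255.255.255.192
Last octet of IP: 33
Last octet of mask: 192
Network last octet = 33 AND 192 = 0

0


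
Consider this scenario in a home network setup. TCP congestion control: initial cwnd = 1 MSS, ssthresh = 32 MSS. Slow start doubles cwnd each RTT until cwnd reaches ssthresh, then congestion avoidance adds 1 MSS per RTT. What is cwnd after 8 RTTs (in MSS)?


RTT 0: cwnd = 1 MSS (initial)
RTT 1: cwnd = 2 MSS (slow start, doubled)
RTT 2: cwnd = 4 MSS (slow start, doubled)
RTT 3: cwnd = 8 MSS (slow start, doubled)
RTT 4: cwnd = 16 MSS (slow start, doubled)
RTT 5: cwnd = 32 MSS (slow start, doubled)
RTT 6: cwnd = 33 MSS (congestion avoidance, +1)
RTT 7: cwnd = 34 MSS (congestion avoidance, +1)
RTT 8: cwnd = 35 MSS (congestion avoidance, +1)

35


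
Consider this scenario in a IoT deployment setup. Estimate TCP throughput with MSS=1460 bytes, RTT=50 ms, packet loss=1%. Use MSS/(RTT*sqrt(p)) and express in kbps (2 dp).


Given: MSS = 1460 bytes, RTT = 50 ms, loss = 1%
RTT in seconds = 50 / 1000 = 0.05
Loss rate = 1% = 0.01
sqrt(loss) = sqrt(0.01) = 0.1
Throughput (bytes/s) = 1460 / (0.05 * 0.1) = 292000.0000
Throughput (kbps) = 292000.0000 * 8 / 1000 = 2336.000000 -> 2336.00 kbps (2 dp)

2336.00


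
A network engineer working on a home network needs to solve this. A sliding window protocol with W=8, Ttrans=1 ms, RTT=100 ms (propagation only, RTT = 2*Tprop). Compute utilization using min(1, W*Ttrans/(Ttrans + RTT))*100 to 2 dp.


Given: W = 8, Ttrans = 1 ms, RTT = 100 ms (= 2 * Tprop, Tprop = 50 ms)
Cycle time = Ttrans + RTT = 1 + 100 = 101 ms (first packet sent until its ACK returns)
W * Ttrans = 8 * 1 = 8 ms of sending per cycle
W * Ttrans / (Ttrans + RTT) = 8 / 101 = 0.079208
U = min(1, 0.079208) = 0.079208
U% = 7.92%

7.92


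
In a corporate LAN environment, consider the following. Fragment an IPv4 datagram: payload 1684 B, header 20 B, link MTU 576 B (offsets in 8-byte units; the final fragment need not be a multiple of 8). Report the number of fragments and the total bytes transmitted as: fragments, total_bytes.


Max data per non-final fragment = floor((MTU - header)/8)*8 = floor((576 - 20)/8)*8 = floor(556/8)*8 = 552 B
Final fragment needs no 8-byte alignment: it can carry up to MTU - header = 556 B
Non-final fragments needed = ceil((payload - 556) / 552) = ceil(1128/552) = ceil(2.0435) = 3
Number of fragments = 3 + 1 = 4
Fragment sizes (data): 3 * 552 B + 28 B (last, 28 <= 556 OK)
Total bytes sent = payload + n_frags * header = 1684 + 4*20 = 1684 + 80 = 1764 B

4, 1764


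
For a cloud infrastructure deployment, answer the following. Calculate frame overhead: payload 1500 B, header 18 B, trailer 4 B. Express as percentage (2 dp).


Given: payload = 1500 B, header = 18 B, trailer = 4 B
Overhead bytes = header + trailer = 18 + 4 = 22
Total frame = payload + overhead = 1500 + 22 = 1522
Overhead % = 22 / 1522 * 100 = 1.4455% -> 1.45% (2 dp)

1.45


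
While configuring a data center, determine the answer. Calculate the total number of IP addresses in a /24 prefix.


Given: CIDR prefix /24
Host bits = 32 - 24 = 8
Total addresses = 2^8 = 256

256


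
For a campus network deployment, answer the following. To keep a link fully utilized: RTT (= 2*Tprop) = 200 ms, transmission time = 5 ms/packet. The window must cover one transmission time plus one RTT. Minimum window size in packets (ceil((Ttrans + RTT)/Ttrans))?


Given: Ttrans = 5 ms, RTT = 200 ms (= 2 * Tprop, Tprop = 100 ms)
Time until first ACK returns = Ttrans + RTT = 5 + 200 = 205 ms
Need W * Ttrans >= Ttrans + RTT  ->  W >= (Ttrans + RTT) / Ttrans
(Ttrans + RTT) / Ttrans = 205 / 5 = 41
W_min = ceil(41) = 41

41


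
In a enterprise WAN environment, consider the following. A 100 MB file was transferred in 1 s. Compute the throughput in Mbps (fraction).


Given: file = 100 MB, time = 1 s
File in Mb = 100 * 8 = 800 Mb
Throughput = 800 / 1 Mbps
Throughput = 800 Mbps

800


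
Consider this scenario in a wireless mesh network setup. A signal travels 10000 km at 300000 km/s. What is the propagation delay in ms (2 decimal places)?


Given: distance = 10000 km, speed = 300000 km/s
Delay = distance / speed = 10000 / 300000 seconds
Delay in ms = 10000 * 1000 / 300000
Delay = 33.3333 ms
Rounded to 2 dp = 33.33 ms

33.33


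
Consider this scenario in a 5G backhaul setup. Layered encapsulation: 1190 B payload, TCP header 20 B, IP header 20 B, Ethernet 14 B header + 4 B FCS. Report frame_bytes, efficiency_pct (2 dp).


TCP segment = 1190 + 20 = 1210 B
IP packet = 1210 + 20 = 1230 B
Ethernet frame = 1230 + 14 + 4 = 1248 B
Efficiency = app / frame = 1190 / 1248 = 0.953526 = 95.3526% -> 95.35% (2 dp)

1248, 95.35


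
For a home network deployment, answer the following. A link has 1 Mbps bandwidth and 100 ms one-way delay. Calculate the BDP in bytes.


Given: bandwidth = 1 Mbps, delay = 100 ms
BDP in bits = 1 * 10^6 * 100 / 1000
BDP in bits = 100000
BDP in bytes = 100000 / 8 = 12500

12500


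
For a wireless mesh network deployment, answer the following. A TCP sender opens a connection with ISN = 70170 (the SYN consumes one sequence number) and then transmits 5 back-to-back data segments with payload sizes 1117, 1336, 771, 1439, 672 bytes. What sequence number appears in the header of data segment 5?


The SYN occupies sequence number ISN = 70170, so the first data byte is ISN + 1 = 70171.
SEQ of data segment i = (ISN + 1) + sum of payload sizes of segments 1..i-1.
Segment 1: SEQ = 70171, payload = 1117 bytes
Segment 2: SEQ = 71288, payload = 1336 bytes
Segment 3: SEQ = 72624, payload = 771 bytes
Segment 4: SEQ = 73395, payload = 1439 bytes
Segment 5: SEQ = 74834, payload = 672 bytes
SEQ of segment 5 = 70171 + 1117 + 1336 + 771 + 1439 = 74834

74834


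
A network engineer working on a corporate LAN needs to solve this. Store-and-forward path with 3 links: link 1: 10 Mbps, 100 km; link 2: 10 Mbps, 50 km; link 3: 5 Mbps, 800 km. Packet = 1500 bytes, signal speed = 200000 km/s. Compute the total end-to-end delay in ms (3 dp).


Packet = 1500 bytes = 12000 bits. Store-and-forward: sum (t_trans + t_prop) per link.
Link 1: t_trans = 12000/(10*10^6) s = 1.2000 ms; t_prop = 100/200000 s = 0.5000 ms; subtotal = 1.7000 ms
Link 2: t_trans = 12000/(10*10^6) s = 1.2000 ms; t_prop = 50/200000 s = 0.2500 ms; subtotal = 1.4500 ms
Link 3: t_trans = 12000/(5*10^6) s = 2.4000 ms; t_prop = 800/200000 s = 4.0000 ms; subtotal = 6.4000 ms
End-to-end = 1.7000 + 1.4500 + 6.4000 = 9.5500 ms -> 9.550 ms (3 dp)

9.550


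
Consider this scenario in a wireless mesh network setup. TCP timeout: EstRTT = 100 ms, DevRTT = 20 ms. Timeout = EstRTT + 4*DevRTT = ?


Given: EstRTT = 100 ms, DevRTT = 20 ms
Timeout = EstRTT + 4 * DevRTT
4 * DevRTT = 4 * 20 = 80
Timeout = 100 + 80 = 180 ms

180


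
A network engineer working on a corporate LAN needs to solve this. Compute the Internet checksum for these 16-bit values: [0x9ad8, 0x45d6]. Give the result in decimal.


Given words: [0x9ad8, 0x45d6]
Step 1: Sum all words
Raw sum = 39640 + 17878 = 57518
One's complement = ~57518 & 0xFFFF = 8017

8017


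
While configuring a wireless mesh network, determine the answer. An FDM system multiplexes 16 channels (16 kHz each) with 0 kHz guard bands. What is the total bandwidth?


Given: 16 channels, 16 kHz each, guard = 0 kHz
Channel bandwidth = 16 * 16 = 256 kHz
Guard bands = 15 gaps * 0 kHz = 0 kHz
Total = 256 + 0 = 256 kHz

256


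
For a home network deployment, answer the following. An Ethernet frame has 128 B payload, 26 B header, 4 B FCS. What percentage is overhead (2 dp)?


Given: payload = 128 B, header = 26 B, trailer = 4 B
Overhead bytes = header + trailer = 26 + 4 = 30
Total frame = payload + overhead = 128 + 30 = 158
Overhead % = 30 / 158 * 100 = 18.9873% -> 18.99% (2 dp)

18.99


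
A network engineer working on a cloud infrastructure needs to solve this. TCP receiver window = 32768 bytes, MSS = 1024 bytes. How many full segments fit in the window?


Given: RWND = 32768 bytes, MSS = 1024 bytes
Full segments = floor(RWND / MSS)
Full segments = floor(32768 / 1024)
Full segments = floor(32.0) = 32

32


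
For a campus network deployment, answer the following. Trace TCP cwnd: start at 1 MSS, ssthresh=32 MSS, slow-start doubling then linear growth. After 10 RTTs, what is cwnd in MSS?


RTT 0: cwnd = 1 MSS (initial)
RTT 1: cwnd = 2 MSS (slow start, doubled)
RTT 2: cwnd = 4 MSS (slow start, doubled)
RTT 3: cwnd = 8 MSS (slow start, doubled)
RTT 4: cwnd = 16 MSS (slow start, doubled)
RTT 5: cwnd = 32 MSS (slow start, doubled)
RTT 6: cwnd = 33 MSS (congestion avoidance, +1)
RTT 7: cwnd = 34 MSS (congestion avoidance, +1)
RTT 8: cwnd = 35 MSS (congestion avoidance, +1)
RTT 9: cwnd = 36 MSS (congestion avoidance, +1)
RTT 10: cwnd = 37 MSS (congestion avoidance, +1)

37


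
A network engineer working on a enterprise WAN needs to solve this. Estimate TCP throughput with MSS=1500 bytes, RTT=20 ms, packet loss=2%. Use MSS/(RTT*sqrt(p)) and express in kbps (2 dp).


Given: MSS = 1500 bytes, RTT = 20 ms, loss = 2%
RTT in seconds = 20 / 1000 = 0.02
Loss rate = 2% = 0.02
sqrt(loss) = sqrt(0.02) = 0.141421356237
Throughput (bytes/s) = 1500 / (0.02 * 0.141421356237) = 530330.0859
Throughput (kbps) = 530330.0859 * 8 / 1000 = 4242.640687 -> 4242.64 kbps (2 dp)

4242.64


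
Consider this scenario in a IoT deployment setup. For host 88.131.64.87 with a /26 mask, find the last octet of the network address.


Given: IP = 88.131.64.87, prefix = /26
Subnet mask = 255.255.255.192
Last octet of IP: 87
Last octet of mask: 192
Network last octet = 87 AND 192 = 64

64


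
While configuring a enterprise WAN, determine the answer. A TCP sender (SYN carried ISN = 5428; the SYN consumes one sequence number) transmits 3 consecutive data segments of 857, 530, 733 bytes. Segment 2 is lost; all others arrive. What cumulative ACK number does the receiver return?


SYN uses sequence number 5428; first data byte = ISN + 1 = 5429.
Segment 1: SEQ = 5429, len = 857 B, covers [5429, 6285]
Segment 2: SEQ = 6286, len = 530 B, covers [6286, 6815] [LOST]
Segment 3: SEQ = 6816, len = 733 B, covers [6816, 7548]
In-order data received: bytes [5429, 6285] (segments 1..1).
Segment 2 missing -> gap begins at byte 6286; later segments buffered out of order.
Cumulative ACK = next expected in-order byte = 5429 + 857 = 6286

6286


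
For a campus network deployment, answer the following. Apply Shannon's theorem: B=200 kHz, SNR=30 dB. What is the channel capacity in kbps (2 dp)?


Given: B = 200 kHz, SNR = 30 dB
SNR linear = 10^(30/10) = 1000
1 + SNR = 1001
log2(1001) = 9.9672262588
C = 200 * 1000 * 9.9672262588 = 1993445.2518 bps
C = 1993.445252 kbps -> 1993.45 kbps (2 dp)

1993.45


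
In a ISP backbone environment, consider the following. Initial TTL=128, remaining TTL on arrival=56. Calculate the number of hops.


Given: initial TTL = 128, received TTL = 56
Hops = initial TTL - received TTL
Hops = 128 - 56 = 72

72


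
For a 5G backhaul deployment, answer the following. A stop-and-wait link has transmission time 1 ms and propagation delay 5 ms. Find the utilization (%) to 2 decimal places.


Given: Ttrans = 1 ms, Tprop = 5 ms
RTT = 2 * Tprop = 2 * 5 = 10 ms
U = Ttrans / (Ttrans + RTT)
U = 1 / (1 + 10)
U = 1 / 11 = 0.090909
U% = 9.09%

9.09


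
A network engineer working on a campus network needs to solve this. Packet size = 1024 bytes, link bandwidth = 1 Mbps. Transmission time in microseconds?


Given: packet = 1024 bytes, bandwidth = 1 Mbps
Packet in bits = 1024 * 8 = 8192 bits
Bandwidth = 1 * 10^6 = 1000000 bps
Time = 8192 / 1000000 seconds
Time in us = 8192 * 10^6 / 1000000 = 8192

8192


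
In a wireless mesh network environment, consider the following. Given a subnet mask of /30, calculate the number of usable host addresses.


Given: subnet mask /30
Host bits = 32 - 30 = 2
Total addresses = 2^2 = 4
Usable hosts = 4 - 2 (network + broadcast) = 2

2


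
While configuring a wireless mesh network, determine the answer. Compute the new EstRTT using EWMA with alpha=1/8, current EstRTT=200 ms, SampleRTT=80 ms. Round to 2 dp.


Given: EstRTT = 200 ms, SampleRTT = 80 ms, alpha = 1/8
New EstRTT = (1 - alpha) * EstRTT + alpha * SampleRTT
(7/8) * 200 = 175
(1/8) * 80 = 10
New EstRTT = 175 + 10 = 185 ms -> 185.00 ms (2 dp)

185.00


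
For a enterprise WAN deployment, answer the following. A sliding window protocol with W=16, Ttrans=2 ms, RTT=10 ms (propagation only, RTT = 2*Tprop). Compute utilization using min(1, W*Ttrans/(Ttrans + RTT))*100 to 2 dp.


Given: W = 16, Ttrans = 2 ms, RTT = 10 ms (= 2 * Tprop, Tprop = 5 ms)
Cycle time = Ttrans + RTT = 2 + 10 = 12 ms (first packet sent until its ACK returns)
W * Ttrans = 16 * 2 = 32 ms of sending per cycle
W * Ttrans / (Ttrans + RTT) = 32 / 12 = 2.666667
U = min(1, 2.666667) = 1.000000
U% = 100.00%

100.00


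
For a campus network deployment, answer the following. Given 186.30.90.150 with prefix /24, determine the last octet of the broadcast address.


Given: IP = 186.30.90.150, prefix = /24
Host bits = 32 - 24 = 8
Network last octet = 150 AND mask = 0
Host part size = 2^8 - 1 = 255
Broadcast last octet = 0 OR 255 = 255

255


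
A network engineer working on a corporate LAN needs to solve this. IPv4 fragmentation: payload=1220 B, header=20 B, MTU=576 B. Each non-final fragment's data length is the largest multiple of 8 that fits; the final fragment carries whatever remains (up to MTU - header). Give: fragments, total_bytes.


Max data per non-final fragment = floor((MTU - header)/8)*8 = floor((576 - 20)/8)*8 = floor(556/8)*8 = 552 B
Final fragment needs no 8-byte alignment: it can carry up to MTU - header = 556 B
Non-final fragments needed = ceil((payload - 556) / 552) = ceil(664/552) = ceil(1.2029) = 2
Number of fragments = 2 + 1 = 3
Fragment sizes (data): 2 * 552 B + 116 B (last, 116 <= 556 OK)
Total bytes sent = payload + n_frags * header = 1220 + 3*20 = 1220 + 60 = 1280 B

3, 1280


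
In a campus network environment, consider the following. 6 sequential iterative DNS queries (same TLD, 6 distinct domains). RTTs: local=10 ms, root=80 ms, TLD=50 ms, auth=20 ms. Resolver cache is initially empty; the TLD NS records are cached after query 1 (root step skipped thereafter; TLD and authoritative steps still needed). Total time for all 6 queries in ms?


Lookup 1 (cold cache): local + root + TLD + auth = 10 + 80 + 50 + 20 = 160 ms
Lookups 2..6 (TLD NS cached -> skip root; new domain -> still ask TLD and auth): local + TLD + auth = 10 + 50 + 20 = 80 ms each
Remaining 5 lookups: 5 * 80 = 400 ms
Total = 160 + 400 = 560 ms

560


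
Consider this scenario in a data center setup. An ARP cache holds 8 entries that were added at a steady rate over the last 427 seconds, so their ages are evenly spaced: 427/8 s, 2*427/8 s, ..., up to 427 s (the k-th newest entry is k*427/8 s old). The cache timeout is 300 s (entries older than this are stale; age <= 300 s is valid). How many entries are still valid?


Ages are k * 427/8 s for k = 1..8 (spacing = 53.3750 s).
Entry k is valid iff k * 427/8 <= 300 iff k <= 8 * 300 / 427 = 5.6206
n_valid = floor(5.6206) = 5
(n_stale = 8 - 5 = 3)

5


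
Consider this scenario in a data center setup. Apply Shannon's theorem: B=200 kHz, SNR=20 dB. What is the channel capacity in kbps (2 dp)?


Given: B = 200 kHz, SNR = 20 dB
SNR linear = 10^(20/10) = 100
1 + SNR = 101
log2(101) = 6.6582114828
C = 200 * 1000 * 6.6582114828 = 1331642.2966 bps
C = 1331.642297 kbps -> 1331.64 kbps (2 dp)

1331.64


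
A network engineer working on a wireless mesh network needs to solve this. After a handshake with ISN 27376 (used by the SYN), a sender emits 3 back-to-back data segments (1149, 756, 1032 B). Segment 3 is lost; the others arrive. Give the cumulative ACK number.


SYN uses sequence number 27376; first data byte = ISN + 1 = 27377.
Segment 1: SEQ = 27377, len = 1149 B, covers [27377, 28525]
Segment 2: SEQ = 28526, len = 756 B, covers [28526, 29281]
Segment 3: SEQ = 29282, len = 1032 B, covers [29282, 30313] [LOST]
In-order data received: bytes [27377, 29281] (segments 1..2).
Segment 3 missing -> gap begins at byte 29282.
Cumulative ACK = next expected in-order byte = 27377 + 1149 + 756 = 29282

29282
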